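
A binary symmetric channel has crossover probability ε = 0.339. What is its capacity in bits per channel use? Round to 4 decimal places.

0.0761 bits

Binary symmetric channel: C = 1 − h₂(ε) where h₂ is the binary entropy function.
h₂(0.339) = −0.339·log₂0.339 − 0.661·log₂0.661 = 0.9239.
C = 1 − 0.9239 = 0.0761 bits per channel use.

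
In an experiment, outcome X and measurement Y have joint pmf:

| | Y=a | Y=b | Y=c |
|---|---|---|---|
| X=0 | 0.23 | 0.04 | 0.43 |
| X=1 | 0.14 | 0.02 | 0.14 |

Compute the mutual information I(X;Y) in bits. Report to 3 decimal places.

0.014 bits

Marginals: p(X) = (0.7000, 0.3000), p(Y) = (0.3700, 0.0600, 0.5700).
I(X;Y) = H(X) + H(Y) − H(X,Y).
H(X) = 0.8813, H(Y) = 1.2365, H(X,Y) = 2.1041.
I(X;Y) = 0.8813 + 1.2365 − 2.1041 = 0.014 bits.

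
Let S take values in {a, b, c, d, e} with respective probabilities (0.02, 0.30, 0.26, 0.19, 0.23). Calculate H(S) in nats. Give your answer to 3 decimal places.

H(S) = −Σ p·ln p.
  −(0.02)·ln(0.02) = 0.0782
  −(0.30)·ln(0.30) = 0.3612
  −(0.26)·ln(0.26) = 0.3502
  −(0.19)·ln(0.19) = 0.3155
  −(0.23)·ln(0.23) = 0.3380
Sum: 0.0782 + 0.3612 + 0.3502 + 0.3155 + 0.3380 = 1.443 nats.

1.443 nats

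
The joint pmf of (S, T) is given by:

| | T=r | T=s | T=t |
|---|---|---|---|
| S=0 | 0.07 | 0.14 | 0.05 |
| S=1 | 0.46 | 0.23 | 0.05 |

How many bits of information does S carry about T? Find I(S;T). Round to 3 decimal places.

0.074 bits

Marginals: p(S) = (0.2600, 0.7400), p(T) = (0.5300, 0.3700, 0.1000).
I(S;T) = Σ p(x,y)·log₂[p(x,y)/(p(x)p(y))].
  (0,r): 0.07·log₂(0.5080) = -0.0684
  (0,s): 0.14·log₂(1.4553) = 0.0758
  (0,t): 0.05·log₂(1.9231) = 0.0472
  (1,r): 0.46·log₂(1.1729) = 0.1058
  (1,s): 0.23·log₂(0.8400) = -0.0578
  (1,t): 0.05·log₂(0.6757) = -0.0283
Sum = 0.074 bits.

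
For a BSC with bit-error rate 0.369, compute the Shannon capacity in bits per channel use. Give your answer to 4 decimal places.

Binary symmetric channel: C = 1 − h₂(ε) where h₂ is the binary entropy function.
h₂(0.369) = −0.369·log₂0.369 − 0.631·log₂0.631 = 0.9499.
C = 1 − 0.9499 = 0.0501 bits per channel use.

0.0501 bits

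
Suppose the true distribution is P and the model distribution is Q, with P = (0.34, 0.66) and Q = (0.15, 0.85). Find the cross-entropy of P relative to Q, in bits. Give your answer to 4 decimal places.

1.0853 bits

H(P,Q) = −Σ p·log₂ q.
  −0.34·log₂(0.15) = 0.93057
  −0.66·log₂(0.85) = 0.15475
H(P,Q) = 1.0853 bits.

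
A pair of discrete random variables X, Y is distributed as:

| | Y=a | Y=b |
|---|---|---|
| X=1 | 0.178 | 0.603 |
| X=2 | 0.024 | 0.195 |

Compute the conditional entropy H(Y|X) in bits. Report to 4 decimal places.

Chain rule: H(Y|X) = H(X,Y) − H(X).
Marginals: p(X) = (0.7810, 0.2190), p(Y) = (0.2020, 0.7980).
H(X,Y) = 1.4723 bits; H(X) = 0.7583 bits.
H(Y|X) = 1.4723 − 0.7583 = 0.7140 bits.

0.7140 bits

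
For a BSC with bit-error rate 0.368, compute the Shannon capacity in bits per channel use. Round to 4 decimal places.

Binary symmetric channel: C = 1 − h₂(ε) where h₂ is the binary entropy function.
h₂(0.368) = −0.368·log₂0.368 − 0.632·log₂0.632 = 0.9491.
C = 1 − 0.9491 = 0.0509 bits per channel use.

0.0509 bits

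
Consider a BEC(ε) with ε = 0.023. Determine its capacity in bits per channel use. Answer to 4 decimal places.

Binary erasure channel: capacity C = 1 − ε.
C = 1 − 0.023 = 0.9770 bits per channel use.

0.9770 bits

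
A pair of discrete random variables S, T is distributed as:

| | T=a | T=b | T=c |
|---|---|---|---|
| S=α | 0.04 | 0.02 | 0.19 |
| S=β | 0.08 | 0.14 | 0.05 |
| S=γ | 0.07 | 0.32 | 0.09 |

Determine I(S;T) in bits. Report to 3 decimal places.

Marginals: p(S) = (0.2500, 0.2700, 0.4800), p(T) = (0.1900, 0.4800, 0.3300).
I(S;T) = H(S) + H(T) − H(S,T).
H(S) = 1.5183, H(T) = 1.4913, H(S,T) = 2.7658.
I(S;T) = 1.5183 + 1.4913 − 2.7658 = 0.244 bits.

0.244 bits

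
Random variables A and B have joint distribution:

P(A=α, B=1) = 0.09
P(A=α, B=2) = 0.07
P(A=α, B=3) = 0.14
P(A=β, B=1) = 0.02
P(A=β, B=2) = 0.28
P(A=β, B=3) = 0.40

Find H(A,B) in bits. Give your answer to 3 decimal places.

2.134 bits

H(A,B) = −Σ p(x,y)·log₂ p(x,y) over all 6 cells.
  cell (α,1): −0.09·log₂0.09 = 0.3127
  cell (α,2): −0.07·log₂0.07 = 0.2686
  cell (α,3): −0.14·log₂0.14 = 0.3971
  cell (β,1): −0.02·log₂0.02 = 0.1129
  cell (β,2): −0.28·log₂0.28 = 0.5142
  cell (β,3): −0.40·log₂0.40 = 0.5288
Sum = 2.134 bits.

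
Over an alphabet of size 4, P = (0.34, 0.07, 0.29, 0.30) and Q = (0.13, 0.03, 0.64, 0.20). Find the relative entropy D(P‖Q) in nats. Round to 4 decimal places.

D(P‖Q) = Σ p·ln(p/q).
  0.34·ln(0.34/0.13) = 0.32688
  0.07·ln(0.07/0.03) = 0.05931
  0.29·ln(0.29/0.64) = -0.22956
  0.30·ln(0.30/0.20) = 0.12164
D(P‖Q) = 0.2783 nats.

0.2783 nats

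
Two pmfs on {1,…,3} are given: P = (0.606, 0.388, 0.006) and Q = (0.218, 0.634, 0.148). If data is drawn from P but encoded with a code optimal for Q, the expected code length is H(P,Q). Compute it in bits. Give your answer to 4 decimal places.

1.6034 bits

H(P,Q) = −Σ p·log₂ q.
  −0.606·log₂(0.218) = 1.33175
  −0.388·log₂(0.634) = 0.25509
  −0.006·log₂(0.148) = 0.01654
H(P,Q) = 1.6034 bits.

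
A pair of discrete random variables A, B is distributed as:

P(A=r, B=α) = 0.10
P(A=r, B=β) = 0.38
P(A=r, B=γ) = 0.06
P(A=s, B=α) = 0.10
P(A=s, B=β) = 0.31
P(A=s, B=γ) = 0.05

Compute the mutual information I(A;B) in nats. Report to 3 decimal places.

Marginals: p(A) = (0.5400, 0.4600), p(B) = (0.2000, 0.6900, 0.1100).
I(A;B) = H(A) + H(B) − H(A,B).
H(A) = 0.6899, H(B) = 0.8207, H(A,B) = 1.5099.
I(A;B) = 0.6899 + 0.8207 − 1.5099 = 0.001 nats.

0.001 nats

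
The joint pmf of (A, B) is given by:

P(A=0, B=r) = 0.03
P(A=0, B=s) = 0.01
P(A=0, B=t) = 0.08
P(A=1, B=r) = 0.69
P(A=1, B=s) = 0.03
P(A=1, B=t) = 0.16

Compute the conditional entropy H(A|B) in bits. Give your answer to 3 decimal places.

0.433 bits

Chain rule: H(A|B) = H(A,B) − H(B).
Marginals: p(A) = (0.1200, 0.8800), p(B) = (0.7200, 0.0400, 0.2400).
H(A,B) = 1.4539 bits; H(B) = 1.0211 bits.
H(A|B) = 1.4539 − 1.0211 = 0.433 bits.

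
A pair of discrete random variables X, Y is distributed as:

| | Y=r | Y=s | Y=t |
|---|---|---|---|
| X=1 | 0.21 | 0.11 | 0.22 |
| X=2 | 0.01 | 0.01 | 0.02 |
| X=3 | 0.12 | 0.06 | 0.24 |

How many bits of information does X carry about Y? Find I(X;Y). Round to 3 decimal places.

Marginals: p(X) = (0.5400, 0.0400, 0.4200), p(Y) = (0.3400, 0.1800, 0.4800).
I(X;Y) = Σ p(x,y)·log₂[p(x,y)/(p(x)p(y))].
  (1,r): 0.21·log₂(1.1438) = 0.0407
  (1,s): 0.11·log₂(1.1317) = 0.0196
  (1,t): 0.22·log₂(0.8488) = -0.0520
  (2,r): 0.01·log₂(0.7353) = -0.0044
  (2,s): 0.01·log₂(1.3889) = 0.0047
  (2,t): 0.02·log₂(1.0417) = 0.0012
  (3,r): 0.12·log₂(0.8403) = -0.0301
  (3,s): 0.06·log₂(0.7937) = -0.0200
  (3,t): 0.24·log₂(1.1905) = 0.0604
Sum = 0.020 bits.

0.020 bits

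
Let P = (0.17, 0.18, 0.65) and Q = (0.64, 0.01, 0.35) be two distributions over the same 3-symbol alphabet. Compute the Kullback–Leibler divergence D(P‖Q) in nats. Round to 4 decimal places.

D(P‖Q) = Σ p·ln(p/q).
  0.17·ln(0.17/0.64) = -0.22536
  0.18·ln(0.18/0.01) = 0.52027
  0.65·ln(0.65/0.35) = 0.40238
D(P‖Q) = 0.6973 nats.

0.6973 nats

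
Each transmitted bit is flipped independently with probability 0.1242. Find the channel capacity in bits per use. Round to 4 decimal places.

0.4587 bits

Binary symmetric channel: C = 1 − h₂(ε) where h₂ is the binary entropy function.
h₂(0.1242) = −0.1242·log₂0.1242 − 0.8758·log₂0.8758 = 0.5413.
C = 1 − 0.5413 = 0.4587 bits per channel use.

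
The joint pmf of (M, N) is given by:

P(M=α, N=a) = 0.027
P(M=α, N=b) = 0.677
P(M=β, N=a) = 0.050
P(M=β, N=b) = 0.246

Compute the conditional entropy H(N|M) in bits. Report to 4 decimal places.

0.3592 bits

Marginals: p(M) = (0.7040, 0.2960), p(N) = (0.0770, 0.9230).
H(N|M) = Σ p(M) · H(N|M=·).
  M=α: p=0.7040, H(N|M=α) = 0.2347
  M=β: p=0.2960, H(N|M=β) = 0.6552
Weighted sum = 0.3592 bits.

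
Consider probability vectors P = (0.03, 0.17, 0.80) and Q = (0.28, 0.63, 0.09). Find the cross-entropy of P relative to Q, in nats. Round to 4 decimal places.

2.0431 nats

H(P,Q) = −Σ p·ln q.
  −0.03·ln(0.28) = 0.03819
  −0.17·ln(0.63) = 0.07855
  −0.80·ln(0.09) = 1.92636
H(P,Q) = 2.0431 nats.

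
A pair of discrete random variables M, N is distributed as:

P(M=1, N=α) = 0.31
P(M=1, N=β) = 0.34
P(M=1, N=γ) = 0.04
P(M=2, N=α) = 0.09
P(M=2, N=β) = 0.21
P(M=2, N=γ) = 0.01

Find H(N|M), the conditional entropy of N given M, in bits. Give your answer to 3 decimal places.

1.197 bits

Chain rule: H(N|M) = H(M,N) − H(M).
Marginals: p(M) = (0.6900, 0.3100), p(N) = (0.4000, 0.5500, 0.0500).
H(M,N) = 2.0906 bits; H(M) = 0.8932 bits.
H(N|M) = 2.0906 − 0.8932 = 1.197 bits.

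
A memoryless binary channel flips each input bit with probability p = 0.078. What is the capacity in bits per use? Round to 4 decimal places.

Binary symmetric channel: C = 1 − h₂(ε) where h₂ is the binary entropy function.
h₂(0.078) = −0.078·log₂0.078 − 0.922·log₂0.922 = 0.3951.
C = 1 − 0.3951 = 0.6049 bits per channel use.

0.6049 bits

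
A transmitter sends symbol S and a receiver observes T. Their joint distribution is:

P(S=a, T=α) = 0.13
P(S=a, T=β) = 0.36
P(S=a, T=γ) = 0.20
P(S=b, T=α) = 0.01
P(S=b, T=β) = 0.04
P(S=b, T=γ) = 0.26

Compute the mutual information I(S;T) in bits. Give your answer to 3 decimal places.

0.199 bits

Marginals: p(S) = (0.6900, 0.3100), p(T) = (0.1400, 0.4000, 0.4600).
I(S;T) = Σ p(x,y)·log₂[p(x,y)/(p(x)p(y))].
  (a,α): 0.13·log₂(1.3458) = 0.0557
  (a,β): 0.36·log₂(1.3043) = 0.1380
  (a,γ): 0.20·log₂(0.6301) = -0.1333
  (b,α): 0.01·log₂(0.2304) = -0.0212
  (b,β): 0.04·log₂(0.3226) = -0.0653
  (b,γ): 0.26·log₂(1.8233) = 0.2253
Sum = 0.199 bits.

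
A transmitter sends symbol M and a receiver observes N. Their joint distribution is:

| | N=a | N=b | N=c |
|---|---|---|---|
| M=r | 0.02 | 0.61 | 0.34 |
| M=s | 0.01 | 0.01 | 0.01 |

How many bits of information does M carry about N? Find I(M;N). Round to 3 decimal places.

0.027 bits

Marginals: p(M) = (0.9700, 0.0300), p(N) = (0.0300, 0.6200, 0.3500).
I(M;N) = Σ p(x,y)·log₂[p(x,y)/(p(x)p(y))].
  (r,a): 0.02·log₂(0.6873) = -0.0108
  (r,b): 0.61·log₂(1.0143) = 0.0125
  (r,c): 0.34·log₂(1.0015) = 0.0007
  (s,a): 0.01·log₂(11.1111) = 0.0347
  (s,b): 0.01·log₂(0.5376) = -0.0090
  (s,c): 0.01·log₂(0.9524) = -0.0007
Sum = 0.027 bits.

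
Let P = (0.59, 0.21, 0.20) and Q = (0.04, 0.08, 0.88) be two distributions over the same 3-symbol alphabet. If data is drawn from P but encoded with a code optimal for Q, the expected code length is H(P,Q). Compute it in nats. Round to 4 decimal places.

H(P,Q) = −Σ p·ln q.
  −0.59·ln(0.04) = 1.89914
  −0.21·ln(0.08) = 0.53040
  −0.20·ln(0.88) = 0.02557
H(P,Q) = 2.4551 nats.

2.4551 nats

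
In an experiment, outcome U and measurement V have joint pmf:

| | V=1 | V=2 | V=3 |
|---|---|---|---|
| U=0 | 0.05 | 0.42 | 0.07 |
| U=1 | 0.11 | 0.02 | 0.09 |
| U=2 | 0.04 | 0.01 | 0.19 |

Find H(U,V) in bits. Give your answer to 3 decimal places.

H(U,V) = −Σ p(x,y)·log₂ p(x,y) over all 9 cells.
  cell (0,1): −0.05·log₂0.05 = 0.2161
  cell (0,2): −0.42·log₂0.42 = 0.5256
  cell (0,3): −0.07·log₂0.07 = 0.2686
  cell (1,1): −0.11·log₂0.11 = 0.3503
  cell (1,2): −0.02·log₂0.02 = 0.1129
  cell (1,3): −0.09·log₂0.09 = 0.3127
  cell (2,1): −0.04·log₂0.04 = 0.1858
  cell (2,2): −0.01·log₂0.01 = 0.0664
  cell (2,3): −0.19·log₂0.19 = 0.4552
Sum = 2.494 bits.

2.494 bits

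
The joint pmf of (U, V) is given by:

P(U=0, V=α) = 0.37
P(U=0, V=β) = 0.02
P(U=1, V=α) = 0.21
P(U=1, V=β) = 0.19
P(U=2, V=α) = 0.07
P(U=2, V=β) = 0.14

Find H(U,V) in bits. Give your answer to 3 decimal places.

2.237 bits

H(U,V) = −Σ p(x,y)·log₂ p(x,y) over all 6 cells.
  cell (0,α): −0.37·log₂0.37 = 0.5307
  cell (0,β): −0.02·log₂0.02 = 0.1129
  cell (1,α): −0.21·log₂0.21 = 0.4728
  cell (1,β): −0.19·log₂0.19 = 0.4552
  cell (2,α): −0.07·log₂0.07 = 0.2686
  cell (2,β): −0.14·log₂0.14 = 0.3971
Sum = 2.237 bits.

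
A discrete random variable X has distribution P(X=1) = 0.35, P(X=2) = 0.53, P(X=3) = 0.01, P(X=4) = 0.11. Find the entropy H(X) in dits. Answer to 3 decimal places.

H(X) = −Σ p·log₁₀ p.
  −(0.35)·log₁₀(0.35) = 0.1596
  −(0.53)·log₁₀(0.53) = 0.1461
  −(0.01)·log₁₀(0.01) = 0.0200
  −(0.11)·log₁₀(0.11) = 0.1054
Sum: 0.1596 + 0.1461 + 0.0200 + 0.1054 = 0.431 dits.

0.431 dits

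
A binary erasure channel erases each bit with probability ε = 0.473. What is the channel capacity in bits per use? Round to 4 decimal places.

Binary erasure channel: capacity C = 1 − ε.
C = 1 − 0.473 = 0.5270 bits per channel use.

0.5270 bits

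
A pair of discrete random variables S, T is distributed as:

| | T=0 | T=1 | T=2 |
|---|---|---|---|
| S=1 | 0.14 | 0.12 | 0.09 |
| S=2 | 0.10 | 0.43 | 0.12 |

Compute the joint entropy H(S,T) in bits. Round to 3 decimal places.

2.300 bits

H(S,T) = −Σ p(x,y)·log₂ p(x,y) over all 6 cells.
  cell (1,0): −0.14·log₂0.14 = 0.3971
  cell (1,1): −0.12·log₂0.12 = 0.3671
  cell (1,2): −0.09·log₂0.09 = 0.3127
  cell (2,0): −0.10·log₂0.10 = 0.3322
  cell (2,1): −0.43·log₂0.43 = 0.5236
  cell (2,2): −0.12·log₂0.12 = 0.3671
Sum = 2.300 bits.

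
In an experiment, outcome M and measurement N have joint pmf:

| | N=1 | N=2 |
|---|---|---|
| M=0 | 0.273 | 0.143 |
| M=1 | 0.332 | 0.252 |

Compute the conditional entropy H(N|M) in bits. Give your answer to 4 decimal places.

Marginals: p(M) = (0.4160, 0.5840), p(N) = (0.6050, 0.3950).
H(N|M) = Σ p(M) · H(N|M=·).
  M=0: p=0.4160, H(N|M=0) = 0.9284
  M=1: p=0.5840, H(N|M=1) = 0.9864
Weighted sum = 0.9623 bits.

0.9623 bits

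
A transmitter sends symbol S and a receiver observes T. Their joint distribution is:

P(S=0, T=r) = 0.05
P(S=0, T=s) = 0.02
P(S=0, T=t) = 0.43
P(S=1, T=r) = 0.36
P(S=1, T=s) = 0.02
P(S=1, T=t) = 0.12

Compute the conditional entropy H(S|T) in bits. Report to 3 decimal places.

Marginals: p(S) = (0.5000, 0.5000), p(T) = (0.4100, 0.0400, 0.5500).
H(S|T) = Σ p(T) · H(S|T=·).
  T=r: p=0.4100, H(S|T=r) = 0.5349
  T=s: p=0.0400, H(S|T=s) = 1.0000
  T=t: p=0.5500, H(S|T=t) = 0.7568
Weighted sum = 0.676 bits.

0.676 bits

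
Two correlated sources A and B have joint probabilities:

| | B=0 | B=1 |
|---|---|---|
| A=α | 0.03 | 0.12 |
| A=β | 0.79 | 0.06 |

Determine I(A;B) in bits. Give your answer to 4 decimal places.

Marginals: p(A) = (0.1500, 0.8500), p(B) = (0.8200, 0.1800).
I(A;B) = Σ p(x,y)·log₂[p(x,y)/(p(x)p(y))].
  (α,0): 0.03·log₂(0.2439) = -0.06107
  (α,1): 0.12·log₂(4.4444) = 0.25824
  (β,0): 0.79·log₂(1.1334) = 0.14275
  (β,1): 0.06·log₂(0.3922) = -0.08103
Sum = 0.2589 bits.

0.2589 bits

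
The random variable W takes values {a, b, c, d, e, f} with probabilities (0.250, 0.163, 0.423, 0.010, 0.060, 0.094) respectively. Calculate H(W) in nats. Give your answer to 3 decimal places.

1.443 nats

H(W) = −Σ p·ln p.
  −(0.250)·ln(0.250) = 0.3466
  −(0.163)·ln(0.163) = 0.2957
  −(0.423)·ln(0.423) = 0.3639
  −(0.010)·ln(0.010) = 0.0461
  −(0.060)·ln(0.060) = 0.1688
  −(0.094)·ln(0.094) = 0.2223
Sum: 0.3466 + 0.2957 + 0.3639 + 0.0461 + 0.1688 + 0.2223 = 1.443 nats.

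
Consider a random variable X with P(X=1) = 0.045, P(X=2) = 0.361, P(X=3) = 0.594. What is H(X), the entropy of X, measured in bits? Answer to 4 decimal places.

1.1783 bits

H(X) = −Σ p·log₂ p.
  −(0.045)·log₂(0.045) = 0.20133
  −(0.361)·log₂(0.361) = 0.53064
  −(0.594)·log₂(0.594) = 0.44637
Sum: 0.20133 + 0.53064 + 0.44637 = 1.1783 bits.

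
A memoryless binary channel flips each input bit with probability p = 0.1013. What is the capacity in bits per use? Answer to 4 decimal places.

Binary symmetric channel: C = 1 − h₂(ε) where h₂ is the binary entropy function.
h₂(0.1013) = −0.1013·log₂0.1013 − 0.8987·log₂0.8987 = 0.4731.
C = 1 − 0.4731 = 0.5269 bits per channel use.

0.5269 bits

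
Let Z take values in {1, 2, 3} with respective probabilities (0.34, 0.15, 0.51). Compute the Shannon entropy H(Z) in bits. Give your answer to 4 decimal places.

H(Z) = −Σ p·log₂ p.
  −(0.34)·log₂(0.34) = 0.52917
  −(0.15)·log₂(0.15) = 0.41054
  −(0.51)·log₂(0.51) = 0.49543
Sum: 0.52917 + 0.41054 + 0.49543 = 1.4351 bits.

1.4351 bits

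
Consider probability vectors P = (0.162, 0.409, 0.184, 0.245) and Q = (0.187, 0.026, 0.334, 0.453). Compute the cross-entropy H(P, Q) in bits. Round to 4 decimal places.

3.1164 bits

H(P,Q) = −Σ p·log₂ q.
  −0.162·log₂(0.187) = 0.39186
  −0.409·log₂(0.026) = 2.15353
  −0.184·log₂(0.334) = 0.29110
  −0.245·log₂(0.453) = 0.27989
H(P,Q) = 3.1164 bits.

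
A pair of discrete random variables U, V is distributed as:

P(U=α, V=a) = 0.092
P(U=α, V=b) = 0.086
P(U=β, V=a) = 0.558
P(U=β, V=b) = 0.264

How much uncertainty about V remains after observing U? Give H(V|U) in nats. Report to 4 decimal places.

Chain rule: H(V|U) = H(U,V) − H(U).
Marginals: p(U) = (0.1780, 0.8220), p(V) = (0.6500, 0.3500).
H(U,V) = 1.1076 nats; H(U) = 0.4683 nats.
H(V|U) = 1.1076 − 0.4683 = 0.6393 nats.

0.6393 nats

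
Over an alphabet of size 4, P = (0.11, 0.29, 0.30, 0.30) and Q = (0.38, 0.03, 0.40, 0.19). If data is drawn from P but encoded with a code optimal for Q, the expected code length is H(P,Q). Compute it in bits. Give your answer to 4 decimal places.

H(P,Q) = −Σ p·log₂ q.
  −0.11·log₂(0.38) = 0.15355
  −0.29·log₂(0.03) = 1.46708
  −0.30·log₂(0.40) = 0.39658
  −0.30·log₂(0.19) = 0.71878
H(P,Q) = 2.7360 bits.

2.7360 bits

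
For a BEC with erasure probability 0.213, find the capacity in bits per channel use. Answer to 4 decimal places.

0.7870 bits

Binary erasure channel: capacity C = 1 − ε.
C = 1 − 0.213 = 0.7870 bits per channel use.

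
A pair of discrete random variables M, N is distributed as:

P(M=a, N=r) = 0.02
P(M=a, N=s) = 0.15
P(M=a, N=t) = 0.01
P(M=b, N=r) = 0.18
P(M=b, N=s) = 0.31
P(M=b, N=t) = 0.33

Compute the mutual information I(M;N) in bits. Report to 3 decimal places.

0.102 bits

Marginals: p(M) = (0.1800, 0.8200), p(N) = (0.2000, 0.4600, 0.3400).
I(M;N) = H(M) + H(N) − H(M,N).
H(M) = 0.6801, H(N) = 1.5089, H(M,N) = 2.0868.
I(M;N) = 0.6801 + 1.5089 − 2.0868 = 0.102 bits.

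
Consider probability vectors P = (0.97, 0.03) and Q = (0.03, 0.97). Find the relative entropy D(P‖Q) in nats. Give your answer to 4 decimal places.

3.2675 nats

D(P‖Q) = Σ p·ln(p/q).
  0.97·ln(0.97/0.03) = 3.37182
  0.03·ln(0.03/0.97) = -0.10428
D(P‖Q) = 3.2675 nats.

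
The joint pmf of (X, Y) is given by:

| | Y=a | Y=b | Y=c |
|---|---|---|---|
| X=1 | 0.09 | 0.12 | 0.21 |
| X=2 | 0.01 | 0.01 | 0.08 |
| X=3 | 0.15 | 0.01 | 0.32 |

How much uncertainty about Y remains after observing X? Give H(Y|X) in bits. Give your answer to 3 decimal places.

1.214 bits

Chain rule: H(Y|X) = H(X,Y) − H(X).
Marginals: p(X) = (0.4200, 0.1000, 0.4800), p(Y) = (0.2500, 0.1400, 0.6100).
H(X,Y) = 2.5799 bits; H(X) = 1.3661 bits.
H(Y|X) = 2.5799 − 1.3661 = 1.214 bits.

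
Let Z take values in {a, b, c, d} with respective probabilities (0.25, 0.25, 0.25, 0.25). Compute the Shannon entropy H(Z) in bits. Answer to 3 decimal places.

H(Z) = −Σ p·log₂ p.
  −(0.25)·log₂(0.25) = 0.5000
  −(0.25)·log₂(0.25) = 0.5000
  −(0.25)·log₂(0.25) = 0.5000
  −(0.25)·log₂(0.25) = 0.5000
Sum: 0.5000 + 0.5000 + 0.5000 + 0.5000 = 2.000 bits.

2.000 bits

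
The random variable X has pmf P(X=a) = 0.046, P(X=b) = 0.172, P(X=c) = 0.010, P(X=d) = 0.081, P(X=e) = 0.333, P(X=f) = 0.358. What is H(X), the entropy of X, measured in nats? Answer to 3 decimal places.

H(X) = −Σ p·ln p.
  −(0.046)·ln(0.046) = 0.1416
  −(0.172)·ln(0.172) = 0.3028
  −(0.010)·ln(0.010) = 0.0461
  −(0.081)·ln(0.081) = 0.2036
  −(0.333)·ln(0.333) = 0.3662
  −(0.358)·ln(0.358) = 0.3677
Sum: 0.1416 + 0.3028 + 0.0461 + 0.2036 + 0.3662 + 0.3677 = 1.428 nats.

1.428 nats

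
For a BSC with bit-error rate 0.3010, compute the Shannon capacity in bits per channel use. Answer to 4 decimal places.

0.1175 bits

Binary symmetric channel: C = 1 − h₂(ε) where h₂ is the binary entropy function.
h₂(0.3010) = −0.3010·log₂0.3010 − 0.6990·log₂0.6990 = 0.8825.
C = 1 − 0.8825 = 0.1175 bits per channel use.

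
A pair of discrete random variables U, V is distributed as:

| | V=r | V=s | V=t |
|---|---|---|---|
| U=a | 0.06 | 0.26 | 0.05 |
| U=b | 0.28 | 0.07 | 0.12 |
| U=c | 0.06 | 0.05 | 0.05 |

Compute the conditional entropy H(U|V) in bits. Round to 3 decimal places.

Marginals: p(U) = (0.3700, 0.4700, 0.1600), p(V) = (0.4000, 0.3800, 0.2200).
H(U|V) = Σ p(V) · H(U|V=·).
  V=r: p=0.4000, H(U|V=r) = 1.1813
  V=s: p=0.3800, H(U|V=s) = 1.2092
  V=t: p=0.2200, H(U|V=t) = 1.4486
Weighted sum = 1.251 bits.

1.251 bits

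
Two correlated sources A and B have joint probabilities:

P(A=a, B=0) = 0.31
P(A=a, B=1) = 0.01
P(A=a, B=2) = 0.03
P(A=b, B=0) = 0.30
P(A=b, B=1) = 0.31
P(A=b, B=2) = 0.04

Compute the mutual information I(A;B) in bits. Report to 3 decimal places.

0.191 bits

Marginals: p(A) = (0.3500, 0.6500), p(B) = (0.6100, 0.3200, 0.0700).
I(A;B) = Σ p(x,y)·log₂[p(x,y)/(p(x)p(y))].
  (a,0): 0.31·log₂(1.4520) = 0.1668
  (a,1): 0.01·log₂(0.0893) = -0.0349
  (a,2): 0.03·log₂(1.2245) = 0.0088
  (b,0): 0.30·log₂(0.7566) = -0.1207
  (b,1): 0.31·log₂(1.4904) = 0.1785
  (b,2): 0.04·log₂(0.8791) = -0.0074
Sum = 0.191 bits.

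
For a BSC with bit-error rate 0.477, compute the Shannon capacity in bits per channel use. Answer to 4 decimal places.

0.0015 bits

Binary symmetric channel: C = 1 − h₂(ε) where h₂ is the binary entropy function.
h₂(0.477) = −0.477·log₂0.477 − 0.523·log₂0.523 = 0.9985.
C = 1 − 0.9985 = 0.0015 bits per channel use.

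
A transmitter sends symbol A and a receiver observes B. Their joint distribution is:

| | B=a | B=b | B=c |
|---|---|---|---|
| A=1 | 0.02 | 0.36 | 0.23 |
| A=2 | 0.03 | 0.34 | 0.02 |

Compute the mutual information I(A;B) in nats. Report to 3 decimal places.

Marginals: p(A) = (0.6100, 0.3900), p(B) = (0.0500, 0.7000, 0.2500).
I(A;B) = H(A) + H(B) − H(A,B).
H(A) = 0.6687, H(B) = 0.7460, H(A,B) = 1.3343.
I(A;B) = 0.6687 + 0.7460 − 1.3343 = 0.080 nats.

0.080 nats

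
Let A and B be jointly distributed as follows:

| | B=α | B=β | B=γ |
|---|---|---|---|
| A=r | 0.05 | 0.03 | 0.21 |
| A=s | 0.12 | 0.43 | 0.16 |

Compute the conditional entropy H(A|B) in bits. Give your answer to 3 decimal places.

0.674 bits

Marginals: p(A) = (0.2900, 0.7100), p(B) = (0.1700, 0.4600, 0.3700).
H(A|B) = Σ p(B) · H(A|B=·).
  B=α: p=0.1700, H(A|B=α) = 0.8740
  B=β: p=0.4600, H(A|B=β) = 0.3478
  B=γ: p=0.3700, H(A|B=γ) = 0.9868
Weighted sum = 0.674 bits.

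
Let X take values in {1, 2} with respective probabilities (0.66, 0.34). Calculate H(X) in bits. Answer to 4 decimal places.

0.9248 bits

H(X) = −Σ p·log₂ p.
  −(0.66)·log₂(0.66) = 0.39564
  −(0.34)·log₂(0.34) = 0.52917
Sum: 0.39564 + 0.52917 = 0.9248 bits.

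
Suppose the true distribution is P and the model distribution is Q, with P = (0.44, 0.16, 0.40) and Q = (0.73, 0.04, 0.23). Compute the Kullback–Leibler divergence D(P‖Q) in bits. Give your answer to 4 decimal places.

D(P‖Q) = Σ p·log₂(p/q).
  0.44·log₂(0.44/0.73) = -0.32137
  0.16·log₂(0.16/0.04) = 0.32000
  0.40·log₂(0.40/0.23) = 0.31935
D(P‖Q) = 0.3180 bits.

0.3180 bits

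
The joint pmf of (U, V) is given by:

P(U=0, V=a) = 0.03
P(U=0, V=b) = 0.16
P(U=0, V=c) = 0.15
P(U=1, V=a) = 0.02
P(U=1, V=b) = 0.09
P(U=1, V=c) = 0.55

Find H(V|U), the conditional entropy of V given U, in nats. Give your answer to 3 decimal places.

Chain rule: H(V|U) = H(U,V) − H(U).
Marginals: p(U) = (0.3400, 0.6600), p(V) = (0.0500, 0.2500, 0.7000).
H(U,V) = 1.3067 nats; H(U) = 0.6410 nats.
H(V|U) = 1.3067 − 0.6410 = 0.666 nats.

0.666 nats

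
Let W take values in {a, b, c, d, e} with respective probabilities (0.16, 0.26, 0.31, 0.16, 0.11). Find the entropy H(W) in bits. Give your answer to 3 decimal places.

2.225 bits

H(W) = −Σ p·log₂ p.
  −(0.16)·log₂(0.16) = 0.4230
  −(0.26)·log₂(0.26) = 0.5053
  −(0.31)·log₂(0.31) = 0.5238
  −(0.16)·log₂(0.16) = 0.4230
  −(0.11)·log₂(0.11) = 0.3503
Sum: 0.4230 + 0.5053 + 0.5238 + 0.4230 + 0.3503 = 2.225 bits.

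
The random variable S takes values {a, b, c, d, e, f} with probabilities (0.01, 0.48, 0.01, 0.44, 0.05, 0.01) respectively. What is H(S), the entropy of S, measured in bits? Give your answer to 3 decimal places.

1.445 bits

H(S) = −Σ p·log₂ p.
  −(0.01)·log₂(0.01) = 0.0664
  −(0.48)·log₂(0.48) = 0.5083
  −(0.01)·log₂(0.01) = 0.0664
  −(0.44)·log₂(0.44) = 0.5211
  −(0.05)·log₂(0.05) = 0.2161
  −(0.01)·log₂(0.01) = 0.0664
Sum: 0.0664 + 0.5083 + 0.0664 + 0.5211 + 0.2161 + 0.0664 = 1.445 bits.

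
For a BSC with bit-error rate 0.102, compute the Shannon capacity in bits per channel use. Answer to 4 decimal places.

0.5247 bits

Binary symmetric channel: C = 1 − h₂(ε) where h₂ is the binary entropy function.
h₂(0.102) = −0.102·log₂0.102 − 0.898·log₂0.898 = 0.4753.
C = 1 − 0.4753 = 0.5247 bits per channel use.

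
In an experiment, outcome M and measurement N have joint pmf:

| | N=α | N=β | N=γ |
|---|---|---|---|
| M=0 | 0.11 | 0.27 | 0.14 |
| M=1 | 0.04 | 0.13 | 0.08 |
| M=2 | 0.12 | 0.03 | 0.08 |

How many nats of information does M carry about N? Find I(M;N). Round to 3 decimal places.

0.073 nats

Marginals: p(M) = (0.5200, 0.2500, 0.2300), p(N) = (0.2700, 0.4300, 0.3000).
I(M;N) = H(M) + H(N) − H(M,N).
H(M) = 1.0246, H(N) = 1.0776, H(M,N) = 2.0293.
I(M;N) = 1.0246 + 1.0776 − 2.0293 = 0.073 nats.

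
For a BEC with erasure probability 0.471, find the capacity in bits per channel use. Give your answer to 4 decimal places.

0.5290 bits

Binary erasure channel: capacity C = 1 − ε.
C = 1 − 0.471 = 0.5290 bits per channel use.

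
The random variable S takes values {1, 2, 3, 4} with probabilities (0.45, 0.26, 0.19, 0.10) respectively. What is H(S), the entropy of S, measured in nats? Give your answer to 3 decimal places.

1.255 nats

H(S) = −Σ p·ln p.
  −(0.45)·ln(0.45) = 0.3593
  −(0.26)·ln(0.26) = 0.3502
  −(0.19)·ln(0.19) = 0.3155
  −(0.10)·ln(0.10) = 0.2303
Sum: 0.3593 + 0.3502 + 0.3155 + 0.2303 = 1.255 nats.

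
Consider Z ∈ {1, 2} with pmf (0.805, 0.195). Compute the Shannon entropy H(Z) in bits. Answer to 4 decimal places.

H(Z) = −Σ p·log₂ p.
  −(0.805)·log₂(0.805) = 0.25192
  −(0.195)·log₂(0.195) = 0.45990
Sum: 0.25192 + 0.45990 = 0.7118 bits.

0.7118 bits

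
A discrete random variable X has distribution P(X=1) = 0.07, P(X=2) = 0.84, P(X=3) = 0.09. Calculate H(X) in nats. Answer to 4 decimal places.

H(X) = −Σ p·ln p.
  −(0.07)·ln(0.07) = 0.18615
  −(0.84)·ln(0.84) = 0.14646
  −(0.09)·ln(0.09) = 0.21672
Sum: 0.18615 + 0.14646 + 0.21672 = 0.5493 nats.

0.5493 nats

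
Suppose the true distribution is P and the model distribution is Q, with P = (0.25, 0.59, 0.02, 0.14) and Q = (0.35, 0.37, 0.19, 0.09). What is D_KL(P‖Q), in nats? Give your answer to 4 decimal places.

0.2080 nats

D(P‖Q) = Σ p·ln(p/q).
  0.25·ln(0.25/0.35) = -0.08412
  0.59·ln(0.59/0.37) = 0.27531
  0.02·ln(0.02/0.19) = -0.04503
  0.14·ln(0.14/0.09) = 0.06186
D(P‖Q) = 0.2080 nats.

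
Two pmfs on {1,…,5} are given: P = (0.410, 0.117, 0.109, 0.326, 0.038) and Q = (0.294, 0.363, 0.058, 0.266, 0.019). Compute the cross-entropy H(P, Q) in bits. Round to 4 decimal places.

H(P,Q) = −Σ p·log₂ q.
  −0.410·log₂(0.294) = 0.72411
  −0.117·log₂(0.363) = 0.17105
  −0.109·log₂(0.058) = 0.44775
  −0.326·log₂(0.266) = 0.62282
  −0.038·log₂(0.019) = 0.21728
H(P,Q) = 2.1830 bits.

2.1830 bits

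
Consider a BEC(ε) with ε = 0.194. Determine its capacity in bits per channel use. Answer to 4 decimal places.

Binary erasure channel: capacity C = 1 − ε.
C = 1 − 0.194 = 0.8060 bits per channel use.

0.8060 bits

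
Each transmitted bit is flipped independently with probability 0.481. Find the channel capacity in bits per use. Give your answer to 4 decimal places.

0.0010 bits

Binary symmetric channel: C = 1 − h₂(ε) where h₂ is the binary entropy function.
h₂(0.481) = −0.481·log₂0.481 − 0.519·log₂0.519 = 0.9990.
C = 1 − 0.9990 = 0.0010 bits per channel use.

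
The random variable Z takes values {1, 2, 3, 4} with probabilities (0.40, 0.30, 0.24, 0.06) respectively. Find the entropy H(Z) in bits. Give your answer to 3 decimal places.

1.788 bits

H(Z) = −Σ p·log₂ p.
  −(0.40)·log₂(0.40) = 0.5288
  −(0.30)·log₂(0.30) = 0.5211
  −(0.24)·log₂(0.24) = 0.4941
  −(0.06)·log₂(0.06) = 0.2435
Sum: 0.5288 + 0.5211 + 0.4941 + 0.2435 = 1.788 bits.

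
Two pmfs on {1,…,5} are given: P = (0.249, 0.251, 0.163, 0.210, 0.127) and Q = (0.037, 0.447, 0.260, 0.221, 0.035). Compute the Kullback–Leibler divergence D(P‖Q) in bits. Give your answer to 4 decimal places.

0.5868 bits

D(P‖Q) = Σ p·log₂(p/q).
  0.249·log₂(0.249/0.037) = 0.68489
  0.251·log₂(0.251/0.447) = -0.20898
  0.163·log₂(0.163/0.260) = -0.10980
  0.210·log₂(0.210/0.221) = -0.01547
  0.127·log₂(0.127/0.035) = 0.23614
D(P‖Q) = 0.5868 bits.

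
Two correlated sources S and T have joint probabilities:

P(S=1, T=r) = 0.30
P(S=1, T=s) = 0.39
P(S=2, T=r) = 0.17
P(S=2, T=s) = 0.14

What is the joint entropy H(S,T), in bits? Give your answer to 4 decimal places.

1.8826 bits

H(S,T) = −Σ p(x,y)·log₂ p(x,y) over all 4 cells.
  cell (1,r): −0.30·log₂0.30 = 0.52109
  cell (1,s): −0.39·log₂0.39 = 0.52980
  cell (2,r): −0.17·log₂0.17 = 0.43459
  cell (2,s): −0.14·log₂0.14 = 0.39711
Sum = 1.8826 bits.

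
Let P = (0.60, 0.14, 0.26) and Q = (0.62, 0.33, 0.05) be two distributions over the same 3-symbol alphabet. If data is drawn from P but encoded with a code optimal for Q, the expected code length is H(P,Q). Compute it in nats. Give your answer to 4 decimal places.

1.2209 nats

H(P,Q) = −Σ p·ln q.
  −0.60·ln(0.62) = 0.28682
  −0.14·ln(0.33) = 0.15521
  −0.26·ln(0.05) = 0.77889
H(P,Q) = 1.2209 nats.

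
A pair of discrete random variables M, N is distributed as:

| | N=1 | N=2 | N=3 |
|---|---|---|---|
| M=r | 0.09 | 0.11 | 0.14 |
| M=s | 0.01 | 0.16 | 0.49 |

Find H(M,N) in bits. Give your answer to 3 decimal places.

H(M,N) = −Σ p(x,y)·log₂ p(x,y) over all 6 cells.
  cell (r,1): −0.09·log₂0.09 = 0.3127
  cell (r,2): −0.11·log₂0.11 = 0.3503
  cell (r,3): −0.14·log₂0.14 = 0.3971
  cell (s,1): −0.01·log₂0.01 = 0.0664
  cell (s,2): −0.16·log₂0.16 = 0.4230
  cell (s,3): −0.49·log₂0.49 = 0.5043
Sum = 2.054 bits.

2.054 bits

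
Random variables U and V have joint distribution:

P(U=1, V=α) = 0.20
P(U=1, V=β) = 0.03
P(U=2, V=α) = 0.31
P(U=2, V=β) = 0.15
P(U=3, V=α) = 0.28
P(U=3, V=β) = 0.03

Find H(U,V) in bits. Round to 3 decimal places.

2.216 bits

H(U,V) = −Σ p(x,y)·log₂ p(x,y) over all 6 cells.
  cell (1,α): −0.20·log₂0.20 = 0.4644
  cell (1,β): −0.03·log₂0.03 = 0.1518
  cell (2,α): −0.31·log₂0.31 = 0.5238
  cell (2,β): −0.15·log₂0.15 = 0.4105
  cell (3,α): −0.28·log₂0.28 = 0.5142
  cell (3,β): −0.03·log₂0.03 = 0.1518
Sum = 2.216 bits.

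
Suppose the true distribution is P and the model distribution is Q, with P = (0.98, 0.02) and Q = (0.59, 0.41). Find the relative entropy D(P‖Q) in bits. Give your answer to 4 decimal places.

0.6303 bits

D(P‖Q) = Σ p·log₂(p/q).
  0.98·log₂(0.98/0.59) = 0.71743
  0.02·log₂(0.02/0.41) = -0.08715
D(P‖Q) = 0.6303 bits.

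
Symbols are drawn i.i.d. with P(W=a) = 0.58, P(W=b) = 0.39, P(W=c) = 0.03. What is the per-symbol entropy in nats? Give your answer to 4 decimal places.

H(W) = −Σ p·ln p.
  −(0.58)·ln(0.58) = 0.31594
  −(0.39)·ln(0.39) = 0.36723
  −(0.03)·ln(0.03) = 0.10520
Sum: 0.31594 + 0.36723 + 0.10520 = 0.7884 nats.

0.7884 nats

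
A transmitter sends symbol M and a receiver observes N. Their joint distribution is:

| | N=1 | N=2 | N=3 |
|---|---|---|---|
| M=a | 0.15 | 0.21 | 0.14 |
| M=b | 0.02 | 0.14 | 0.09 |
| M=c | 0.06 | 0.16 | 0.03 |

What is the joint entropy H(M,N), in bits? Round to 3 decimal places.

2.921 bits

H(M,N) = −Σ p(x,y)·log₂ p(x,y) over all 9 cells.
  cell (a,1): −0.15·log₂0.15 = 0.4105
  cell (a,2): −0.21·log₂0.21 = 0.4728
  cell (a,3): −0.14·log₂0.14 = 0.3971
  cell (b,1): −0.02·log₂0.02 = 0.1129
  cell (b,2): −0.14·log₂0.14 = 0.3971
  cell (b,3): −0.09·log₂0.09 = 0.3127
  cell (c,1): −0.06·log₂0.06 = 0.2435
  cell (c,2): −0.16·log₂0.16 = 0.4230
  cell (c,3): −0.03·log₂0.03 = 0.1518
Sum = 2.921 bits.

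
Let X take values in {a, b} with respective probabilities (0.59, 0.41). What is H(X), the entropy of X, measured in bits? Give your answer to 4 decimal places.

0.9765 bits

H(X) = −Σ p·log₂ p.
  −(0.59)·log₂(0.59) = 0.44912
  −(0.41)·log₂(0.41) = 0.52738
Sum: 0.44912 + 0.52738 = 0.9765 bits.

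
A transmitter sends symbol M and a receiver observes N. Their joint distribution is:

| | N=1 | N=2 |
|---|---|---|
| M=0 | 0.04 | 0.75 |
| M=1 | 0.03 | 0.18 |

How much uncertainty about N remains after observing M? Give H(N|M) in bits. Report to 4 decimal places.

0.3526 bits

Chain rule: H(N|M) = H(M,N) − H(M).
Marginals: p(M) = (0.7900, 0.2100), p(N) = (0.0700, 0.9300).
H(M,N) = 1.0941 bits; H(M) = 0.7415 bits.
H(N|M) = 1.0941 − 0.7415 = 0.3526 bits.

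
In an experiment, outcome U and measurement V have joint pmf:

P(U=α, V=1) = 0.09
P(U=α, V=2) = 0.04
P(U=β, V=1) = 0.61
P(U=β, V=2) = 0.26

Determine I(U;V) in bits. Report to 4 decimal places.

Marginals: p(U) = (0.1300, 0.8700), p(V) = (0.7000, 0.3000).
I(U;V) = Σ p(x,y)·log₂[p(x,y)/(p(x)p(y))].
  (α,1): 0.09·log₂(0.9890) = -0.00143
  (α,2): 0.04·log₂(1.0256) = 0.00146
  (β,1): 0.61·log₂(1.0016) = 0.00144
  (β,2): 0.26·log₂(0.9962) = -0.00144
Sum = 0.0000 bits.

0.0000 bits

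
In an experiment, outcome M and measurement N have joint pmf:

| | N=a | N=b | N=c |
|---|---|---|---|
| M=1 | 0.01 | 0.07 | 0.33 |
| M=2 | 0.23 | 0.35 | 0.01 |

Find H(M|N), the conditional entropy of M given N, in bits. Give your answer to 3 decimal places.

Chain rule: H(M|N) = H(M,N) − H(N).
Marginals: p(M) = (0.4100, 0.5900), p(N) = (0.2400, 0.4200, 0.3400).
H(M,N) = 1.9470 bits; H(N) = 1.5490 bits.
H(M|N) = 1.9470 − 1.5490 = 0.398 bits.

0.398 bits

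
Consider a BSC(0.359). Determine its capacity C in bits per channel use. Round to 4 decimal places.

0.0582 bits

Binary symmetric channel: C = 1 − h₂(ε) where h₂ is the binary entropy function.
h₂(0.359) = −0.359·log₂0.359 − 0.641·log₂0.641 = 0.9418.
C = 1 − 0.9418 = 0.0582 bits per channel use.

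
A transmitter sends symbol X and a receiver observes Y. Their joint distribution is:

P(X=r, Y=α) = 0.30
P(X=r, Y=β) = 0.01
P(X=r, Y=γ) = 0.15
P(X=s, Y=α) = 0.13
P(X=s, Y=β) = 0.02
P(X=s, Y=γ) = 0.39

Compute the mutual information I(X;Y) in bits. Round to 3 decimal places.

Marginals: p(X) = (0.4600, 0.5400), p(Y) = (0.4300, 0.0300, 0.5400).
I(X;Y) = Σ p(x,y)·log₂[p(x,y)/(p(x)p(y))].
  (r,α): 0.30·log₂(1.5167) = 0.1803
  (r,β): 0.01·log₂(0.7246) = -0.0046
  (r,γ): 0.15·log₂(0.6039) = -0.1092
  (s,α): 0.13·log₂(0.5599) = -0.1088
  (s,β): 0.02·log₂(1.2346) = 0.0061
  (s,γ): 0.39·log₂(1.3374) = 0.1636
Sum = 0.127 bits.

0.127 bits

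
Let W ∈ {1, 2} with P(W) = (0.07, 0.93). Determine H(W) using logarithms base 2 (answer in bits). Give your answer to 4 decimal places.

0.3659 bits

H(W) = −Σ p·log₂ p.
  −(0.07)·log₂(0.07) = 0.26856
  −(0.93)·log₂(0.93) = 0.09737
Sum: 0.26856 + 0.09737 = 0.3659 bits.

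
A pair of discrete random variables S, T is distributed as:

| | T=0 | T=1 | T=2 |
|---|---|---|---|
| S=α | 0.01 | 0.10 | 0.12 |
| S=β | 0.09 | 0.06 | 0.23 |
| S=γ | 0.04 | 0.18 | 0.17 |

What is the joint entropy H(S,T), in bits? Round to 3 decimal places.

2.875 bits

H(S,T) = −Σ p(x,y)·log₂ p(x,y) over all 9 cells.
  cell (α,0): −0.01·log₂0.01 = 0.0664
  cell (α,1): −0.10·log₂0.10 = 0.3322
  cell (α,2): −0.12·log₂0.12 = 0.3671
  cell (β,0): −0.09·log₂0.09 = 0.3127
  cell (β,1): −0.06·log₂0.06 = 0.2435
  cell (β,2): −0.23·log₂0.23 = 0.4877
  cell (γ,0): −0.04·log₂0.04 = 0.1858
  cell (γ,1): −0.18·log₂0.18 = 0.4453
  cell (γ,2): −0.17·log₂0.17 = 0.4346
Sum = 2.875 bits.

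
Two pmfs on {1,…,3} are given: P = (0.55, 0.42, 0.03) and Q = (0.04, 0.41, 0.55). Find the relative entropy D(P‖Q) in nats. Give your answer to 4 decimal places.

1.3644 nats

D(P‖Q) = Σ p·ln(p/q).
  0.55·ln(0.55/0.04) = 1.44157
  0.42·ln(0.42/0.41) = 0.01012
  0.03·ln(0.03/0.55) = -0.08726
D(P‖Q) = 1.3644 nats.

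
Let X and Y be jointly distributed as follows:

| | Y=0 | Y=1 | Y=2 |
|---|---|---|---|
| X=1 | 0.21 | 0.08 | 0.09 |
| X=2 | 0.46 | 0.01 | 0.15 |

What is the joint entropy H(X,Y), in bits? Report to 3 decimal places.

2.069 bits

H(X,Y) = −Σ p(x,y)·log₂ p(x,y) over all 6 cells.
  cell (1,0): −0.21·log₂0.21 = 0.4728
  cell (1,1): −0.08·log₂0.08 = 0.2915
  cell (1,2): −0.09·log₂0.09 = 0.3127
  cell (2,0): −0.46·log₂0.46 = 0.5153
  cell (2,1): −0.01·log₂0.01 = 0.0664
  cell (2,2): −0.15·log₂0.15 = 0.4105
Sum = 2.069 bits.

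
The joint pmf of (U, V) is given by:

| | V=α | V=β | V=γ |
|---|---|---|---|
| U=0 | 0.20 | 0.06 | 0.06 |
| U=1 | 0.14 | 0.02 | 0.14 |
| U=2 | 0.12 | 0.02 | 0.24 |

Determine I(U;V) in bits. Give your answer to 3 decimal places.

Marginals: p(U) = (0.3200, 0.3000, 0.3800), p(V) = (0.4600, 0.1000, 0.4400).
I(U;V) = H(U) + H(V) − H(U,V).
H(U) = 1.5776, H(V) = 1.3687, H(U,V) = 2.8326.
I(U;V) = 1.5776 + 1.3687 − 2.8326 = 0.114 bits.

0.114 bits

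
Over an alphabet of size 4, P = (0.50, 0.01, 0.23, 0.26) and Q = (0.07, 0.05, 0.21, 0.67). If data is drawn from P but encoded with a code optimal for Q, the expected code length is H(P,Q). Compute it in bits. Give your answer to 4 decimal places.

2.6295 bits

H(P,Q) = −Σ p·log₂ q.
  −0.50·log₂(0.07) = 1.91825
  −0.01·log₂(0.05) = 0.04322
  −0.23·log₂(0.21) = 0.51785
  −0.26·log₂(0.67) = 0.15022
H(P,Q) = 2.6295 bits.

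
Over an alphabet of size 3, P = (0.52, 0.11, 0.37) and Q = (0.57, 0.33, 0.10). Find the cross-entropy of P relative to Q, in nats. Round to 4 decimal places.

H(P,Q) = −Σ p·ln q.
  −0.52·ln(0.57) = 0.29230
  −0.11·ln(0.33) = 0.12195
  −0.37·ln(0.10) = 0.85196
H(P,Q) = 1.2662 nats.

1.2662 nats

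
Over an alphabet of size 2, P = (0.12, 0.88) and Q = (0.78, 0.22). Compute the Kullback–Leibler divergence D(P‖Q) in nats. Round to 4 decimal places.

0.9953 nats

D(P‖Q) = Σ p·ln(p/q).
  0.12·ln(0.12/0.78) = -0.22462
  0.88·ln(0.88/0.22) = 1.21994
D(P‖Q) = 0.9953 nats.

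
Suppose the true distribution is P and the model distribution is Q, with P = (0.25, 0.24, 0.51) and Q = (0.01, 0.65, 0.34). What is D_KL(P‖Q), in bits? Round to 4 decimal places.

D(P‖Q) = Σ p·log₂(p/q).
  0.25·log₂(0.25/0.01) = 1.16096
  0.24·log₂(0.24/0.65) = -0.34498
  0.51·log₂(0.51/0.34) = 0.29833
D(P‖Q) = 1.1143 bits.

1.1143 bits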